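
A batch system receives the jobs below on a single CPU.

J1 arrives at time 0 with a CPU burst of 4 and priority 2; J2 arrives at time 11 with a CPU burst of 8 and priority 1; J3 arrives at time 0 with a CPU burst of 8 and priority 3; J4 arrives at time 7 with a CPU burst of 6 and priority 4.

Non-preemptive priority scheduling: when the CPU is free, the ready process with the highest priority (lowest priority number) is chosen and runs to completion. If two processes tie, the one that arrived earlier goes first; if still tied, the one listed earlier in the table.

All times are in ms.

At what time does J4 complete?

Gantt: | J1 0-4 | J3 4-12 | J2 12-20 | J4 20-26 |
Completion: J1=4  J2=20  J3=12  J4=26

26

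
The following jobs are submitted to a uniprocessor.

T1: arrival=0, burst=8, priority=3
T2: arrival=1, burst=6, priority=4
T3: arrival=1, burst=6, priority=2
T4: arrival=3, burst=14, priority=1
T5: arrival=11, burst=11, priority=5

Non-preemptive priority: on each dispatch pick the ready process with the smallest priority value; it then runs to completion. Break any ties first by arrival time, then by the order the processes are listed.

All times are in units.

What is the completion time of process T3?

Schedule: | T1 0-8 | T4 8-22 | T3 22-28 | T2 28-34 | T5 34-45 |
Completion: T1=8  T2=34  T3=28  T4=22  T5=45
Turnaround (C−A): T1=8  T2=33  T3=27  T4=19  T5=34

28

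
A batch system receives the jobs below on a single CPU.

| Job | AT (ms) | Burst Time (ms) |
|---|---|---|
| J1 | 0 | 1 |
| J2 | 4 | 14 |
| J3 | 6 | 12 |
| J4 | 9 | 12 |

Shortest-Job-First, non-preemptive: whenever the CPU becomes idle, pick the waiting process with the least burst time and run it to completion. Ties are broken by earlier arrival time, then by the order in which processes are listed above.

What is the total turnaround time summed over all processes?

72

Timeline: | J1 0-1 | idle 1-4 | J2 4-18 | J3 18-30 | J4 30-42 |
Completion: J1=1  J2=18  J3=30  J4=42
Turnaround = completion − arrival: J1=1, J2=14, J3=24, J4=33
Total turnaround = 1 + 14 + 24 + 33 = 72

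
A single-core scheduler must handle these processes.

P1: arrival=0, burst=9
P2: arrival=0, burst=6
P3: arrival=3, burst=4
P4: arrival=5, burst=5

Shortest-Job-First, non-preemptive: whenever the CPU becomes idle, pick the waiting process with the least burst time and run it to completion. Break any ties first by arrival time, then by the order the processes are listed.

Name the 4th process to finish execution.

Schedule: | P2 0-6 | P3 6-10 | P4 10-15 | P1 15-24 |
Completion: P1=24  P2=6  P3=10  P4=15
Finish order: P2 → P3 → P4 → P1

P1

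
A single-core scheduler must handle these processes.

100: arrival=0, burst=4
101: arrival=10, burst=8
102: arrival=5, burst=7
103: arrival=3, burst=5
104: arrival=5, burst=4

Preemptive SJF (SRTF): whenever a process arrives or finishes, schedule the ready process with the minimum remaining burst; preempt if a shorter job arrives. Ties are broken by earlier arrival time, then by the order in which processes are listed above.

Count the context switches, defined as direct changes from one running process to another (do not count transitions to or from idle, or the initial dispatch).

Schedule: | 100 0-4 | 103 4-9 | 104 9-13 | 102 13-20 | 101 20-28 |
Completion: 100=4  101=28  102=20  103=9  104=13

4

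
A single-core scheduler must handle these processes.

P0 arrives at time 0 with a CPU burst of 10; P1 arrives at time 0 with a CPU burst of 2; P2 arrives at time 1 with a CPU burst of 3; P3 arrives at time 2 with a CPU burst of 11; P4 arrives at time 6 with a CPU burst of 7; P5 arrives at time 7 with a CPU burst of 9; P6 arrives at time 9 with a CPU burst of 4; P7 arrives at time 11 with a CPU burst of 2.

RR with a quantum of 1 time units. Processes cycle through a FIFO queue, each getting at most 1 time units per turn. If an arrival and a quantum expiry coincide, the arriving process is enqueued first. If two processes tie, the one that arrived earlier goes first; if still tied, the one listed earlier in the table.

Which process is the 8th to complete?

P3

Schedule: | P0 0-1 | P1 1-2 | P2 2-3 | P0 3-4 | P3 4-5 | P1 5-6 | P2 6-7 | P0 7-8 | P3 8-9 | P4 9-10 | P5 10-11 | P2 11-12 | P0 12-13 | P6 13-14 | P3 14-15 | P4 15-16 | P7 16-17 | P5 17-18 | P0 18-19 | P6 19-20 | P3 20-21 | P4 21-22 | P7 22-23 | P5 23-24 | P0 24-25 | P6 25-26 | P3 26-27 | P4 27-28 | P5 28-29 | P0 29-30 | P6 30-31 | P3 31-32 | P4 32-33 | P5 33-34 | P0 34-35 | P3 35-36 | P4 36-37 | P5 37-38 | P0 38-39 | P3 39-40 | P4 40-41 | P5 41-42 | P0 42-43 | P3 43-44 | P5 44-45 | P3 45-46 | P5 46-47 | P3 47-48 |
Completion: P0=43  P1=6  P2=12  P3=48  P4=41  P5=47  P6=31  P7=23
Finish order: P1 → P2 → P7 → P6 → P4 → P0 → P5 → P3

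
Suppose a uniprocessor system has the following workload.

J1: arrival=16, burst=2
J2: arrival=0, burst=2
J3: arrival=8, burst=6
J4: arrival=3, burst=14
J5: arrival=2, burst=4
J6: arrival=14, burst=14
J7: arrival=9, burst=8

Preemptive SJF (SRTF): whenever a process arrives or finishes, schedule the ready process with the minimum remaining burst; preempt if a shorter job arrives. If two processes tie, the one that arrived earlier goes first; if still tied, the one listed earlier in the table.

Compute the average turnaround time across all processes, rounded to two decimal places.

Schedule: | J2 0-2 | J5 2-6 | J4 6-8 | J3 8-14 | J7 14-16 | J1 16-18 | J7 18-24 | J4 24-36 | J6 36-50 |
Completion: J1=18  J2=2  J3=14  J4=36  J5=6  J6=50  J7=24
Turnaround (C−A): J1=2  J2=2  J3=6  J4=33  J5=4  J6=36  J7=15
Turnaround times: J1=2, J2=2, J3=6, J4=33, J5=4, J6=36, J7=15
Average turnaround = (2+2+6+33+4+36+15) / 7 = 98/7 = 14.00

14.00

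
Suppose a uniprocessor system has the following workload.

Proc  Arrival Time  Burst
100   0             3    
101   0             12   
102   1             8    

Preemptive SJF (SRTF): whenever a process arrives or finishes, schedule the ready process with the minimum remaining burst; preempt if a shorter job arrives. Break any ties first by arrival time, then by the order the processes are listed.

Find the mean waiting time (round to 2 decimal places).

4.33

Gantt: | 100 0-3 | 102 3-11 | 101 11-23 |
Completion: 100=3  101=23  102=11
Turnaround (C−A): 100=3  101=23  102=10
Waiting times: 100=0, 101=11, 102=2
Average waiting = (0+11+2) / 3 = 13/3 = 4.33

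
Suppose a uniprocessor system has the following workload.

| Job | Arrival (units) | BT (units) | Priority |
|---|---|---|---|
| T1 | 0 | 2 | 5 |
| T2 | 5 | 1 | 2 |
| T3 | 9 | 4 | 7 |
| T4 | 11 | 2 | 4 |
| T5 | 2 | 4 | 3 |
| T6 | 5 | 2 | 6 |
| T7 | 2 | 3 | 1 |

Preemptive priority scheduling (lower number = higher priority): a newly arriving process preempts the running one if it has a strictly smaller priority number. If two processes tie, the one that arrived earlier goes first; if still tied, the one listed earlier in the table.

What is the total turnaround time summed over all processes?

Gantt: | T1 0-2 | T7 2-5 | T2 5-6 | T5 6-10 | T6 10-11 | T4 11-13 | T6 13-14 | T3 14-18 |
Completion: T1=2  T2=6  T3=18  T4=13  T5=10  T6=14  T7=5
Turnaround = completion − arrival: T1=2, T2=1, T3=9, T4=2, T5=8, T6=9, T7=3
Total turnaround = 2 + 1 + 9 + 2 + 8 + 9 + 3 = 34

34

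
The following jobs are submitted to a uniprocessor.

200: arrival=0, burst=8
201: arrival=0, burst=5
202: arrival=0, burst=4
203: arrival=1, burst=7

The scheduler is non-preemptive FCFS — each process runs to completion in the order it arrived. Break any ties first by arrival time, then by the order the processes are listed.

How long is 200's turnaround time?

8

Timeline: | 200 0-8 | 201 8-13 | 202 13-17 | 203 17-24 |
Completion: 200=8  201=13  202=17  203=24
Turnaround (C−A): 200=8  201=13  202=17  203=23
Turnaround(200) = completion − arrival = 8 − 0 = 8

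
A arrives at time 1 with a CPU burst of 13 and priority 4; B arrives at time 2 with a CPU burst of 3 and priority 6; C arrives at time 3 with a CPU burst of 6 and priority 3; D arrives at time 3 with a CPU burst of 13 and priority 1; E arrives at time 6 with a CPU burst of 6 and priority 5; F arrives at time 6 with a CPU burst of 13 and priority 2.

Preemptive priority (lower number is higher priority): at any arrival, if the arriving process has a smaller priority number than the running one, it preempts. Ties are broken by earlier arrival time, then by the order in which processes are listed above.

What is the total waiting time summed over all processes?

Gantt: | idle 0-1 | A 1-3 | D 3-16 | F 16-29 | C 29-35 | A 35-46 | E 46-52 | B 52-55 |
Completion: A=46  B=55  C=35  D=16  E=52  F=29
Turnaround (C−A): A=45  B=53  C=32  D=13  E=46  F=23
Waiting = turnaround − burst: A=32, B=50, C=26, D=0, E=40, F=10
Total waiting = 32 + 50 + 26 + 0 + 40 + 10 = 158

158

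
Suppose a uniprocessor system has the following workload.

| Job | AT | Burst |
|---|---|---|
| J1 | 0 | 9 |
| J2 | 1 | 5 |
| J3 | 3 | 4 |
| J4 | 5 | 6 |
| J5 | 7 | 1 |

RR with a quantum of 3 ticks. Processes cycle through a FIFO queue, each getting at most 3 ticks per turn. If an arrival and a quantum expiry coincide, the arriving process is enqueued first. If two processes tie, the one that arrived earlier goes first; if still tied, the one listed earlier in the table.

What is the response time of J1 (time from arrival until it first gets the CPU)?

0

Schedule: | J1 0-3 | J2 3-6 | J3 6-9 | J1 9-12 | J4 12-15 | J2 15-17 | J5 17-18 | J3 18-19 | J1 19-22 | J4 22-25 |
Completion: J1=22  J2=17  J3=19  J4=25  J5=18
Turnaround (C−A): J1=22  J2=16  J3=16  J4=20  J5=11
Response(J1) = first start − arrival = 0 − 0 = 0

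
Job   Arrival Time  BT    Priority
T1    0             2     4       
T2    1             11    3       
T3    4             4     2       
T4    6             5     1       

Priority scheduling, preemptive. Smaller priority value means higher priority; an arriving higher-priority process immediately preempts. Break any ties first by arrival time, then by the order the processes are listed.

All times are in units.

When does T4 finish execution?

11

Schedule: | T1 0-1 | T2 1-4 | T3 4-6 | T4 6-11 | T3 11-13 | T2 13-21 | T1 21-22 |
Completion: T1=22  T2=21  T3=13  T4=11
Turnaround (C−A): T1=22  T2=20  T3=9  T4=5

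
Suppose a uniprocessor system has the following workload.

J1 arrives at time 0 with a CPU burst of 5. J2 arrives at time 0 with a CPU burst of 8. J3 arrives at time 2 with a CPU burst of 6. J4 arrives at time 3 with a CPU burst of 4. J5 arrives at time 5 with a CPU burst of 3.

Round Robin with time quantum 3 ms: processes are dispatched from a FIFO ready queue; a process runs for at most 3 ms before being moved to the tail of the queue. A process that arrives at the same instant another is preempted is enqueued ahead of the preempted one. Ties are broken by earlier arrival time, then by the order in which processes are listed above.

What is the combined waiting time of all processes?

Schedule: | J1 0-3 | J2 3-6 | J3 6-9 | J4 9-12 | J1 12-14 | J5 14-17 | J2 17-20 | J3 20-23 | J4 23-24 | J2 24-26 |
Completion: J1=14  J2=26  J3=23  J4=24  J5=17
Turnaround (C−A): J1=14  J2=26  J3=21  J4=21  J5=12
Waiting = turnaround − burst: J1=9, J2=18, J3=15, J4=17, J5=9
Total waiting = 9 + 18 + 15 + 17 + 9 = 68

68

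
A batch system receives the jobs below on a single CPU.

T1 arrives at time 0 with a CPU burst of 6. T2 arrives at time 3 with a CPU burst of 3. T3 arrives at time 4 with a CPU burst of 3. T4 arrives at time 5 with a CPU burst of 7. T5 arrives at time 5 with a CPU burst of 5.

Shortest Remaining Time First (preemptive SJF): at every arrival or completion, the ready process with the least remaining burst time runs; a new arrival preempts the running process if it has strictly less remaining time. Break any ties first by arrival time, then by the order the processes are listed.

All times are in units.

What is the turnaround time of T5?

Schedule: | T1 0-6 | T2 6-9 | T3 9-12 | T5 12-17 | T4 17-24 |
Completion: T1=6  T2=9  T3=12  T4=24  T5=17
Turnaround(T5) = completion − arrival = 17 − 5 = 12

12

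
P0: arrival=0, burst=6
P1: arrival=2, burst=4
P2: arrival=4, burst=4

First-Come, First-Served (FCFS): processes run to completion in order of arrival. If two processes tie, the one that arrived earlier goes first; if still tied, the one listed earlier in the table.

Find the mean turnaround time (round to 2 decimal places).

8.00

Schedule: | P0 0-6 | P1 6-10 | P2 10-14 |
Completion: P0=6  P1=10  P2=14
Turnaround times: P0=6, P1=8, P2=10
Average turnaround = (6+8+10) / 3 = 24/3 = 8.00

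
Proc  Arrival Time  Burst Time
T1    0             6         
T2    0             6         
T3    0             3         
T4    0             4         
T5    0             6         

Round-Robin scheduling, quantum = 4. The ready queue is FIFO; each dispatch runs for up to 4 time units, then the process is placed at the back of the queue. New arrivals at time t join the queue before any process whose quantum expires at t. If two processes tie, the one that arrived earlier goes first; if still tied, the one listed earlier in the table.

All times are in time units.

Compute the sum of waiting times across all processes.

70

Timeline: | T1 0-4 | T2 4-8 | T3 8-11 | T4 11-15 | T5 15-19 | T1 19-21 | T2 21-23 | T5 23-25 |
Completion: T1=21  T2=23  T3=11  T4=15  T5=25
Turnaround (C−A): T1=21  T2=23  T3=11  T4=15  T5=25
Waiting = turnaround − burst: T1=15, T2=17, T3=8, T4=11, T5=19
Total waiting = 15 + 17 + 8 + 11 + 19 = 70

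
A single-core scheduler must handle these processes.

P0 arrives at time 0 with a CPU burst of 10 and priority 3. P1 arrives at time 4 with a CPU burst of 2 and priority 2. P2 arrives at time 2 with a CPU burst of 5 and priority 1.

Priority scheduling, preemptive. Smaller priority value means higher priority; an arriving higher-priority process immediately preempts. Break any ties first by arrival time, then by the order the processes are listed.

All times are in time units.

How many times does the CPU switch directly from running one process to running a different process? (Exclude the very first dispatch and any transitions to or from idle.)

Timeline: | P0 0-2 | P2 2-7 | P1 7-9 | P0 9-17 |
Completion: P0=17  P1=9  P2=7
Turnaround (C−A): P0=17  P1=5  P2=5

3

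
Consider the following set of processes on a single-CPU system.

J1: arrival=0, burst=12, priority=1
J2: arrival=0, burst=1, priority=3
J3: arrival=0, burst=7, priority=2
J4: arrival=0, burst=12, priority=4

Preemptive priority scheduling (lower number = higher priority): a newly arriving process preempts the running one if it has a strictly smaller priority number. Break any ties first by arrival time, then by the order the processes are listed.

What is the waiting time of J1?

Gantt: | J1 0-12 | J3 12-19 | J2 19-20 | J4 20-32 |
Completion: J1=12  J2=20  J3=19  J4=32
Turnaround (C−A): J1=12  J2=20  J3=19  J4=32
Waiting(J1) = turnaround − burst = 12 − 12 = 0

0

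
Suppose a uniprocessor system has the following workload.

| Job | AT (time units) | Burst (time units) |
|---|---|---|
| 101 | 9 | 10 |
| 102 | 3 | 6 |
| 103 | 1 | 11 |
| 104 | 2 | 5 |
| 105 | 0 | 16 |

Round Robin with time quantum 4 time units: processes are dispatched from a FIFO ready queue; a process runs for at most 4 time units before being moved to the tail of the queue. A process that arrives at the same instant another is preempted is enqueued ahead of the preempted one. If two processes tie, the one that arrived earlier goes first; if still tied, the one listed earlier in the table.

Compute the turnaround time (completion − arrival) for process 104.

27

Gantt: | 105 0-4 | 103 4-8 | 104 8-12 | 102 12-16 | 105 16-20 | 103 20-24 | 101 24-28 | 104 28-29 | 102 29-31 | 105 31-35 | 103 35-38 | 101 38-42 | 105 42-46 | 101 46-48 |
Completion: 101=48  102=31  103=38  104=29  105=46
Turnaround(104) = completion − arrival = 29 − 2 = 27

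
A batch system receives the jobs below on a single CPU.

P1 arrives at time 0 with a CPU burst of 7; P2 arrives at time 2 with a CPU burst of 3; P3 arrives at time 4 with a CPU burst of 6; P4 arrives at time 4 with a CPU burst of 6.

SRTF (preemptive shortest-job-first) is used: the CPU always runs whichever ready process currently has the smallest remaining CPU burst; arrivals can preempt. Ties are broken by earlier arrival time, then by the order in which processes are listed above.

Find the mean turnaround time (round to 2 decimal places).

10.75

Gantt: | P1 0-2 | P2 2-5 | P1 5-10 | P3 10-16 | P4 16-22 |
Completion: P1=10  P2=5  P3=16  P4=22
Turnaround (C−A): P1=10  P2=3  P3=12  P4=18
Turnaround times: P1=10, P2=3, P3=12, P4=18
Average turnaround = (10+3+12+18) / 4 = 43/4 = 10.75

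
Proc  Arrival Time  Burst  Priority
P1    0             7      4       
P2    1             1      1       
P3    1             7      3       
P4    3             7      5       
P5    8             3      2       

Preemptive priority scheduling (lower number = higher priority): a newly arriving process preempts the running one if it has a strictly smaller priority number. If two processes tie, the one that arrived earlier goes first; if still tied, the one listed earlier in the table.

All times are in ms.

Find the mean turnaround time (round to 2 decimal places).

Schedule: | P1 0-1 | P2 1-2 | P3 2-8 | P5 8-11 | P3 11-12 | P1 12-18 | P4 18-25 |
Completion: P1=18  P2=2  P3=12  P4=25  P5=11
Turnaround times: P1=18, P2=1, P3=11, P4=22, P5=3
Average turnaround = (18+1+11+22+3) / 5 = 55/5 = 11.00

11.00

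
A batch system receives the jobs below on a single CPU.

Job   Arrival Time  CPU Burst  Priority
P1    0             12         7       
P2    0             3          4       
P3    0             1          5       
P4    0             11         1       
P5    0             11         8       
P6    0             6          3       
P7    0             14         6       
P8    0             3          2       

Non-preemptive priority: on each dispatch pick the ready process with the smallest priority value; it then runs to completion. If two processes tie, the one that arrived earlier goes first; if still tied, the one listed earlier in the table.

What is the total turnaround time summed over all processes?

241

Schedule: | P4 0-11 | P8 11-14 | P6 14-20 | P2 20-23 | P3 23-24 | P7 24-38 | P1 38-50 | P5 50-61 |
Completion: P1=50  P2=23  P3=24  P4=11  P5=61  P6=20  P7=38  P8=14
Turnaround (C−A): P1=50  P2=23  P3=24  P4=11  P5=61  P6=20  P7=38  P8=14
Turnaround = completion − arrival: P1=50, P2=23, P3=24, P4=11, P5=61, P6=20, P7=38, P8=14
Total turnaround = 50 + 23 + 24 + 11 + 61 + 20 + 38 + 14 = 241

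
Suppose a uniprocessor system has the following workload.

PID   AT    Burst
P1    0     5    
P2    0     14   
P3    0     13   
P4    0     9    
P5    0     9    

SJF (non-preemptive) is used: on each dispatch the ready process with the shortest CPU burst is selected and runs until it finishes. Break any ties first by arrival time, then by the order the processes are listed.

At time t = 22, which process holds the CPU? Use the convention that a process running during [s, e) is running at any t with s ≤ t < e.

P5

Schedule: | P1 0-5 | P4 5-14 | P5 14-23 | P3 23-36 | P2 36-50 |
Completion: P1=5  P2=50  P3=36  P4=14  P5=23
Turnaround (C−A): P1=5  P2=50  P3=36  P4=14  P5=23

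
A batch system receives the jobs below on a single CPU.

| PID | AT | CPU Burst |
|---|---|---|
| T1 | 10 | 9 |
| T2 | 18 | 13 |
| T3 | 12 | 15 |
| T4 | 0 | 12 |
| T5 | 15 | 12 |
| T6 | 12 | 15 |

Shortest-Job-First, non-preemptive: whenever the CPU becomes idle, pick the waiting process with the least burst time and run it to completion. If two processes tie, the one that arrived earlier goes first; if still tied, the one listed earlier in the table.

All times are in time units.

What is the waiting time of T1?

Schedule: | T4 0-12 | T1 12-21 | T5 21-33 | T2 33-46 | T3 46-61 | T6 61-76 |
Completion: T1=21  T2=46  T3=61  T4=12  T5=33  T6=76
Turnaround (C−A): T1=11  T2=28  T3=49  T4=12  T5=18  T6=64
Waiting(T1) = turnaround − burst = 11 − 9 = 2

2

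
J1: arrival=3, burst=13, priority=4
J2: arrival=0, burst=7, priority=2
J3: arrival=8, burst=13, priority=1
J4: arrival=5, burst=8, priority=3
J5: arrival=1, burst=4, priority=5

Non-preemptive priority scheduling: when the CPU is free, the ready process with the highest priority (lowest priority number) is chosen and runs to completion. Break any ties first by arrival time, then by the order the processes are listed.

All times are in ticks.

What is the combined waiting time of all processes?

Timeline: | J2 0-7 | J4 7-15 | J3 15-28 | J1 28-41 | J5 41-45 |
Completion: J1=41  J2=7  J3=28  J4=15  J5=45
Turnaround (C−A): J1=38  J2=7  J3=20  J4=10  J5=44
Waiting = turnaround − burst: J1=25, J2=0, J3=7, J4=2, J5=40
Total waiting = 25 + 0 + 7 + 2 + 40 = 74

74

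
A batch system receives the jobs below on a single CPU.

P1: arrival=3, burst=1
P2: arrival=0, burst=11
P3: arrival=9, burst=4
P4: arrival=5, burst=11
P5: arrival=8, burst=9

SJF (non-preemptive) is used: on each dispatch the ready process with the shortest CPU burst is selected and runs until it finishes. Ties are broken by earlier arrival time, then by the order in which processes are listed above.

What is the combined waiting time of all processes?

Gantt: | P2 0-11 | P1 11-12 | P3 12-16 | P5 16-25 | P4 25-36 |
Completion: P1=12  P2=11  P3=16  P4=36  P5=25
Turnaround (C−A): P1=9  P2=11  P3=7  P4=31  P5=17
Waiting = turnaround − burst: P1=8, P2=0, P3=3, P4=20, P5=8
Total waiting = 8 + 0 + 3 + 20 + 8 = 39

39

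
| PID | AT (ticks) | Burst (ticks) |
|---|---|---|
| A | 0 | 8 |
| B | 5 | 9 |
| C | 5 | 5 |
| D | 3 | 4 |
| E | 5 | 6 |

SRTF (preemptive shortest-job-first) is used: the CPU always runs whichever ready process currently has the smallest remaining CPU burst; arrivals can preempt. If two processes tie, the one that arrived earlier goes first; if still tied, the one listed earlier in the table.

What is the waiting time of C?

7

Gantt: | A 0-3 | D 3-7 | A 7-12 | C 12-17 | E 17-23 | B 23-32 |
Completion: A=12  B=32  C=17  D=7  E=23
Waiting(C) = turnaround − burst = 12 − 5 = 7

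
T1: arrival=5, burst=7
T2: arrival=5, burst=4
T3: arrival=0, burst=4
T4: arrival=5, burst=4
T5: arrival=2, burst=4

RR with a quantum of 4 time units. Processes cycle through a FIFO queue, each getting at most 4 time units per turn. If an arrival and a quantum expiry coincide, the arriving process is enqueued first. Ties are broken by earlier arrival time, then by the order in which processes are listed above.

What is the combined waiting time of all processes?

31

Schedule: | T3 0-4 | T5 4-8 | T1 8-12 | T2 12-16 | T4 16-20 | T1 20-23 |
Completion: T1=23  T2=16  T3=4  T4=20  T5=8
Turnaround (C−A): T1=18  T2=11  T3=4  T4=15  T5=6
Waiting = turnaround − burst: T1=11, T2=7, T3=0, T4=11, T5=2
Total waiting = 11 + 7 + 0 + 11 + 2 = 31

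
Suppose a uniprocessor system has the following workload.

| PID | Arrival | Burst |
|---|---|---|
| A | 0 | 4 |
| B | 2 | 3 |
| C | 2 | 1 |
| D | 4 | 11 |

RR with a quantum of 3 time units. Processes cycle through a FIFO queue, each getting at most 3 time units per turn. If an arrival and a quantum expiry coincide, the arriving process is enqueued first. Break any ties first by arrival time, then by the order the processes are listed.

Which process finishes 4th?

D

Gantt: | A 0-3 | B 3-6 | C 6-7 | A 7-8 | D 8-19 |
Completion: A=8  B=6  C=7  D=19
Finish order: B → C → A → D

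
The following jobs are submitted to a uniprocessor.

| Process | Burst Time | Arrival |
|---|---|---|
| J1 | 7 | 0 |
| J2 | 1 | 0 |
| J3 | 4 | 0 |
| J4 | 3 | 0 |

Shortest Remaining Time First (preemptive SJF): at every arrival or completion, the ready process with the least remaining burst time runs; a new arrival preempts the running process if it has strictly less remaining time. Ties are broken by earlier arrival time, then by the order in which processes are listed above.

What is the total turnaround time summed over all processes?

Schedule: | J2 0-1 | J4 1-4 | J3 4-8 | J1 8-15 |
Completion: J1=15  J2=1  J3=8  J4=4
Turnaround (C−A): J1=15  J2=1  J3=8  J4=4
Turnaround = completion − arrival: J1=15, J2=1, J3=8, J4=4
Total turnaround = 15 + 1 + 8 + 4 = 28

28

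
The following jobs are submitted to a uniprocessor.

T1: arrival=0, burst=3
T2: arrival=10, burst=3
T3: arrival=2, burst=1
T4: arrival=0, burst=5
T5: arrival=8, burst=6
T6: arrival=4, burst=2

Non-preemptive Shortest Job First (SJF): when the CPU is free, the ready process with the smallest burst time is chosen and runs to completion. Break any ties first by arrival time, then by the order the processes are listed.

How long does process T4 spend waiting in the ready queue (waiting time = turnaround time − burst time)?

Timeline: | T1 0-3 | T3 3-4 | T6 4-6 | T4 6-11 | T2 11-14 | T5 14-20 |
Completion: T1=3  T2=14  T3=4  T4=11  T5=20  T6=6
Turnaround (C−A): T1=3  T2=4  T3=2  T4=11  T5=12  T6=2
Waiting(T4) = turnaround − burst = 11 − 5 = 6

6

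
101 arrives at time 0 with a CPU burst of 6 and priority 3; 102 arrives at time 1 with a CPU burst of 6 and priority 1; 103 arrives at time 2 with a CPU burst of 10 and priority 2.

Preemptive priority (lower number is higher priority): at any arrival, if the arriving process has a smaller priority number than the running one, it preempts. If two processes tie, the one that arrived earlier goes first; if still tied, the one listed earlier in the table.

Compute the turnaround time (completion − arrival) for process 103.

Gantt: | 101 0-1 | 102 1-7 | 103 7-17 | 101 17-22 |
Completion: 101=22  102=7  103=17
Turnaround(103) = completion − arrival = 17 − 2 = 15

15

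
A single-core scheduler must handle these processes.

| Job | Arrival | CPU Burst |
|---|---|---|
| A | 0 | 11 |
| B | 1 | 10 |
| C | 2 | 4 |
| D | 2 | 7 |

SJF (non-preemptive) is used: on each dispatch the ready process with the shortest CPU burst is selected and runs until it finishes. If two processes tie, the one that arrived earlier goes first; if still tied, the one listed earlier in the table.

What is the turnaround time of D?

20

Timeline: | A 0-11 | C 11-15 | D 15-22 | B 22-32 |
Completion: A=11  B=32  C=15  D=22
Turnaround (C−A): A=11  B=31  C=13  D=20
Turnaround(D) = completion − arrival = 22 − 2 = 20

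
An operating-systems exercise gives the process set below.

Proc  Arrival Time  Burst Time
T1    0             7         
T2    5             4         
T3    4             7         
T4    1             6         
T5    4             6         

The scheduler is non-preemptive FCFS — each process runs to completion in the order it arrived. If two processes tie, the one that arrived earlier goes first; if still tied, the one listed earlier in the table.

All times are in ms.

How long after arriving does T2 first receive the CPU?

21

Schedule: | T1 0-7 | T4 7-13 | T3 13-20 | T5 20-26 | T2 26-30 |
Completion: T1=7  T2=30  T3=20  T4=13  T5=26
Response(T2) = first start − arrival = 26 − 5 = 21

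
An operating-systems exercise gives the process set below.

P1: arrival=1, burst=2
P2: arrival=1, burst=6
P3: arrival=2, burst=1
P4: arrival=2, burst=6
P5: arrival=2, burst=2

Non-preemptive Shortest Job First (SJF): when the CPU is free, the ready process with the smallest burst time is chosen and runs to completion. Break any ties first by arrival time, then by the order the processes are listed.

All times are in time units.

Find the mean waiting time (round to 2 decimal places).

3.60

Schedule: | idle 0-1 | P1 1-3 | P3 3-4 | P5 4-6 | P2 6-12 | P4 12-18 |
Completion: P1=3  P2=12  P3=4  P4=18  P5=6
Turnaround (C−A): P1=2  P2=11  P3=2  P4=16  P5=4
Waiting times: P1=0, P2=5, P3=1, P4=10, P5=2
Average waiting = (0+5+1+10+2) / 5 = 18/5 = 3.60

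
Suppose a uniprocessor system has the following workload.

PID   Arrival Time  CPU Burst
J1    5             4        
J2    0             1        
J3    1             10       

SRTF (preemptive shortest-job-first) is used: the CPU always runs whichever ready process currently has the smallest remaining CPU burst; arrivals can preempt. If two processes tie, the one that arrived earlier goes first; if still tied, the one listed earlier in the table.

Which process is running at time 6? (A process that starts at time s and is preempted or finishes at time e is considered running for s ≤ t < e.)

J1

Gantt: | J2 0-1 | J3 1-5 | J1 5-9 | J3 9-15 |
Completion: J1=9  J2=1  J3=15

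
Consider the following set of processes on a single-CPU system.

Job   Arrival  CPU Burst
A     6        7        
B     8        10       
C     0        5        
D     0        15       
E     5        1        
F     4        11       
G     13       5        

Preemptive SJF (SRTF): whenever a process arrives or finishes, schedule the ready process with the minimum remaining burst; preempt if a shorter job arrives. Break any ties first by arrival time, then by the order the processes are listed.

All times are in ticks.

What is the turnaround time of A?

Timeline: | C 0-5 | E 5-6 | A 6-13 | G 13-18 | B 18-28 | F 28-39 | D 39-54 |
Completion: A=13  B=28  C=5  D=54  E=6  F=39  G=18
Turnaround (C−A): A=7  B=20  C=5  D=54  E=1  F=35  G=5
Turnaround(A) = completion − arrival = 13 − 6 = 7

7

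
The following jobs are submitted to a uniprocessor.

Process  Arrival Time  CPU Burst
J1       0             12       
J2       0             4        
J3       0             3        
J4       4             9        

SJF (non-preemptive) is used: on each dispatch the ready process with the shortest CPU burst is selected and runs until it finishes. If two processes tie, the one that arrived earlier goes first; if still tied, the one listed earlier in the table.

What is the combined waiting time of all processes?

Timeline: | J3 0-3 | J2 3-7 | J4 7-16 | J1 16-28 |
Completion: J1=28  J2=7  J3=3  J4=16
Turnaround (C−A): J1=28  J2=7  J3=3  J4=12
Waiting = turnaround − burst: J1=16, J2=3, J3=0, J4=3
Total waiting = 16 + 3 + 0 + 3 = 22

22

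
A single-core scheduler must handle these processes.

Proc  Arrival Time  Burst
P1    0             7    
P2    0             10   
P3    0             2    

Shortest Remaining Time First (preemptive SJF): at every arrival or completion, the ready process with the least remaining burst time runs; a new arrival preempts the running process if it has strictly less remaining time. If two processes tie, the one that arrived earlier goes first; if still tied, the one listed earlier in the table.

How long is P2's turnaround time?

Gantt: | P3 0-2 | P1 2-9 | P2 9-19 |
Completion: P1=9  P2=19  P3=2
Turnaround(P2) = completion − arrival = 19 − 0 = 19

19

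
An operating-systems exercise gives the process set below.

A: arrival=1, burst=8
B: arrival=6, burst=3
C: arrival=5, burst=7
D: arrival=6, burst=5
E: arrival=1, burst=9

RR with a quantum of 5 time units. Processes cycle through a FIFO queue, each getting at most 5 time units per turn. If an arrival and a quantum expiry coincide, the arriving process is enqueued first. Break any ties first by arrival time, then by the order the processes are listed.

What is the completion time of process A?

Gantt: | idle 0-1 | A 1-6 | E 6-11 | C 11-16 | B 16-19 | D 19-24 | A 24-27 | E 27-31 | C 31-33 |
Completion: A=27  B=19  C=33  D=24  E=31
Turnaround (C−A): A=26  B=13  C=28  D=18  E=30

27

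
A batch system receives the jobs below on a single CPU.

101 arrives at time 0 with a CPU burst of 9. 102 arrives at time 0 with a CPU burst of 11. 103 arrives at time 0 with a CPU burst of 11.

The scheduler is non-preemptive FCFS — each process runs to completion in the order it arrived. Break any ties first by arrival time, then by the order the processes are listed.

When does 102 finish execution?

Schedule: | 101 0-9 | 102 9-20 | 103 20-31 |
Completion: 101=9  102=20  103=31
Turnaround (C−A): 101=9  102=20  103=31

20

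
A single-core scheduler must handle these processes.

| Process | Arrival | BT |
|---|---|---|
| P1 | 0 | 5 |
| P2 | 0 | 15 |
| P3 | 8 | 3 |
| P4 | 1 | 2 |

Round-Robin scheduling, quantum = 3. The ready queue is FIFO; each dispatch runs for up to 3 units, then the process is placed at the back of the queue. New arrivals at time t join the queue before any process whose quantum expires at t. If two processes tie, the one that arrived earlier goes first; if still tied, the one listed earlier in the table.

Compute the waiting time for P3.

5

Gantt: | P1 0-3 | P2 3-6 | P4 6-8 | P1 8-10 | P2 10-13 | P3 13-16 | P2 16-25 |
Completion: P1=10  P2=25  P3=16  P4=8
Turnaround (C−A): P1=10  P2=25  P3=8  P4=7
Waiting(P3) = turnaround − burst = 8 − 3 = 5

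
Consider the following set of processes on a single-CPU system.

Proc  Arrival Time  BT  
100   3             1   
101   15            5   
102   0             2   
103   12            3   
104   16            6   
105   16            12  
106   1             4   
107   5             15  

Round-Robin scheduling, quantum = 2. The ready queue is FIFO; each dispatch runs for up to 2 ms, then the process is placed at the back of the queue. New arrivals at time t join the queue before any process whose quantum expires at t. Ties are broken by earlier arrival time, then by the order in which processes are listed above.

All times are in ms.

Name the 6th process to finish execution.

104

Schedule: | 102 0-2 | 106 2-4 | 100 4-5 | 106 5-7 | 107 7-13 | 103 13-15 | 107 15-17 | 101 17-19 | 103 19-20 | 104 20-22 | 105 22-24 | 107 24-26 | 101 26-28 | 104 28-30 | 105 30-32 | 107 32-34 | 101 34-35 | 104 35-37 | 105 37-39 | 107 39-41 | 105 41-43 | 107 43-44 | 105 44-48 |
Completion: 100=5  101=35  102=2  103=20  104=37  105=48  106=7  107=44
Turnaround (C−A): 100=2  101=20  102=2  103=8  104=21  105=32  106=6  107=39
Finish order: 102 → 100 → 106 → 103 → 101 → 104 → 107 → 105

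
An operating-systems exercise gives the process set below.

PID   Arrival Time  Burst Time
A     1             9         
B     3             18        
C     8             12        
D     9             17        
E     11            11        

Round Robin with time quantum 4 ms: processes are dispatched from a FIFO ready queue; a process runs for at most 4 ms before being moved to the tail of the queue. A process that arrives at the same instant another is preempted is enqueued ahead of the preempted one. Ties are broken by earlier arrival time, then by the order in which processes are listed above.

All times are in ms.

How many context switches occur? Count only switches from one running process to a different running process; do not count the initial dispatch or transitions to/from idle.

18

Timeline: | idle 0-1 | A 1-5 | B 5-9 | A 9-13 | C 13-17 | D 17-21 | B 21-25 | E 25-29 | A 29-30 | C 30-34 | D 34-38 | B 38-42 | E 42-46 | C 46-50 | D 50-54 | B 54-58 | E 58-61 | D 61-65 | B 65-67 | D 67-68 |
Completion: A=30  B=67  C=50  D=68  E=61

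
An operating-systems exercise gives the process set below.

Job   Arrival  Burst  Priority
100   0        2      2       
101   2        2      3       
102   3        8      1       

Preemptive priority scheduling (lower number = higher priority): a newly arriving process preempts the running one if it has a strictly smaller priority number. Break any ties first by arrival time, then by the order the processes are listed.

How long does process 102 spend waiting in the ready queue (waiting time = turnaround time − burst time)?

0

Gantt: | 100 0-2 | 101 2-3 | 102 3-11 | 101 11-12 |
Completion: 100=2  101=12  102=11
Turnaround (C−A): 100=2  101=10  102=8
Waiting(102) = turnaround − burst = 8 − 8 = 0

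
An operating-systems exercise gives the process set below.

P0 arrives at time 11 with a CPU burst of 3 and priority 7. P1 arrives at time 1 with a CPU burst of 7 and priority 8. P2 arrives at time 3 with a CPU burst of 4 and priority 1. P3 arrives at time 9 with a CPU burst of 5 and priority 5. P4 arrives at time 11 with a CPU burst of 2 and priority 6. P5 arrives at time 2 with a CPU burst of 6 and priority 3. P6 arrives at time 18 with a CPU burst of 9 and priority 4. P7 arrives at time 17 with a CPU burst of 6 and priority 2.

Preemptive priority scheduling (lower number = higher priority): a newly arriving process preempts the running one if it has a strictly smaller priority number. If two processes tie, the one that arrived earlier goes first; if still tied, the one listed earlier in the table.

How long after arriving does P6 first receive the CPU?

5

Timeline: | idle 0-1 | P1 1-2 | P5 2-3 | P2 3-7 | P5 7-12 | P3 12-17 | P7 17-23 | P6 23-32 | P4 32-34 | P0 34-37 | P1 37-43 |
Completion: P0=37  P1=43  P2=7  P3=17  P4=34  P5=12  P6=32  P7=23
Response(P6) = first start − arrival = 23 − 18 = 5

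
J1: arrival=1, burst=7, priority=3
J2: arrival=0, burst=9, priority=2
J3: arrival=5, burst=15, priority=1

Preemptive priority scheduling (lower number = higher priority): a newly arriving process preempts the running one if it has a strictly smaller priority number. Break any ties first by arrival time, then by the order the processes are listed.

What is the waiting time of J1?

23

Timeline: | J2 0-5 | J3 5-20 | J2 20-24 | J1 24-31 |
Completion: J1=31  J2=24  J3=20
Turnaround (C−A): J1=30  J2=24  J3=15
Waiting(J1) = turnaround − burst = 30 − 7 = 23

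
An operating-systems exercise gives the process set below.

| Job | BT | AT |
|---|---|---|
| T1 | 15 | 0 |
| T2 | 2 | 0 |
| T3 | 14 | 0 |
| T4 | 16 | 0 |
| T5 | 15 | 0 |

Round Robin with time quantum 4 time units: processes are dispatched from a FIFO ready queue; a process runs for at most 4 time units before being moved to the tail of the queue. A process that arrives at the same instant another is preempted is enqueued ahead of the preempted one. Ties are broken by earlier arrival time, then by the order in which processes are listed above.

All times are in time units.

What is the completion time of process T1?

Gantt: | T1 0-4 | T2 4-6 | T3 6-10 | T4 10-14 | T5 14-18 | T1 18-22 | T3 22-26 | T4 26-30 | T5 30-34 | T1 34-38 | T3 38-42 | T4 42-46 | T5 46-50 | T1 50-53 | T3 53-55 | T4 55-59 | T5 59-62 |
Completion: T1=53  T2=6  T3=55  T4=59  T5=62

53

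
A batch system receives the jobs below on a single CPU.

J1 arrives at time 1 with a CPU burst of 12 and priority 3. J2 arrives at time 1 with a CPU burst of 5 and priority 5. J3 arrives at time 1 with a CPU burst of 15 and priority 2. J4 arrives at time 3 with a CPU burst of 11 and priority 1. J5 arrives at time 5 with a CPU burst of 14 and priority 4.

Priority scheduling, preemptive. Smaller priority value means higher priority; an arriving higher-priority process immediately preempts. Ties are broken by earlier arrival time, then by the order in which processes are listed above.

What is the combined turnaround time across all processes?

180

Schedule: | idle 0-1 | J3 1-3 | J4 3-14 | J3 14-27 | J1 27-39 | J5 39-53 | J2 53-58 |
Completion: J1=39  J2=58  J3=27  J4=14  J5=53
Turnaround (C−A): J1=38  J2=57  J3=26  J4=11  J5=48
Turnaround = completion − arrival: J1=38, J2=57, J3=26, J4=11, J5=48
Total turnaround = 38 + 57 + 26 + 11 + 48 = 180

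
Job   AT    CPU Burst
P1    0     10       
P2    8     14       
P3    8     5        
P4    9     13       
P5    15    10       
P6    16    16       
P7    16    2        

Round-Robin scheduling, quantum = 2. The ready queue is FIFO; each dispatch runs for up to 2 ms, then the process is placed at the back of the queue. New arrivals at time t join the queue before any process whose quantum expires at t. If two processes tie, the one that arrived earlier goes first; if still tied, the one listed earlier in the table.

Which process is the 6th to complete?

P4

Timeline: | P1 0-8 | P2 8-10 | P3 10-12 | P1 12-14 | P4 14-16 | P2 16-18 | P3 18-20 | P5 20-22 | P6 22-24 | P7 24-26 | P4 26-28 | P2 28-30 | P3 30-31 | P5 31-33 | P6 33-35 | P4 35-37 | P2 37-39 | P5 39-41 | P6 41-43 | P4 43-45 | P2 45-47 | P5 47-49 | P6 49-51 | P4 51-53 | P2 53-55 | P5 55-57 | P6 57-59 | P4 59-61 | P2 61-63 | P6 63-65 | P4 65-66 | P6 66-70 |
Completion: P1=14  P2=63  P3=31  P4=66  P5=57  P6=70  P7=26
Finish order: P1 → P7 → P3 → P5 → P2 → P4 → P6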